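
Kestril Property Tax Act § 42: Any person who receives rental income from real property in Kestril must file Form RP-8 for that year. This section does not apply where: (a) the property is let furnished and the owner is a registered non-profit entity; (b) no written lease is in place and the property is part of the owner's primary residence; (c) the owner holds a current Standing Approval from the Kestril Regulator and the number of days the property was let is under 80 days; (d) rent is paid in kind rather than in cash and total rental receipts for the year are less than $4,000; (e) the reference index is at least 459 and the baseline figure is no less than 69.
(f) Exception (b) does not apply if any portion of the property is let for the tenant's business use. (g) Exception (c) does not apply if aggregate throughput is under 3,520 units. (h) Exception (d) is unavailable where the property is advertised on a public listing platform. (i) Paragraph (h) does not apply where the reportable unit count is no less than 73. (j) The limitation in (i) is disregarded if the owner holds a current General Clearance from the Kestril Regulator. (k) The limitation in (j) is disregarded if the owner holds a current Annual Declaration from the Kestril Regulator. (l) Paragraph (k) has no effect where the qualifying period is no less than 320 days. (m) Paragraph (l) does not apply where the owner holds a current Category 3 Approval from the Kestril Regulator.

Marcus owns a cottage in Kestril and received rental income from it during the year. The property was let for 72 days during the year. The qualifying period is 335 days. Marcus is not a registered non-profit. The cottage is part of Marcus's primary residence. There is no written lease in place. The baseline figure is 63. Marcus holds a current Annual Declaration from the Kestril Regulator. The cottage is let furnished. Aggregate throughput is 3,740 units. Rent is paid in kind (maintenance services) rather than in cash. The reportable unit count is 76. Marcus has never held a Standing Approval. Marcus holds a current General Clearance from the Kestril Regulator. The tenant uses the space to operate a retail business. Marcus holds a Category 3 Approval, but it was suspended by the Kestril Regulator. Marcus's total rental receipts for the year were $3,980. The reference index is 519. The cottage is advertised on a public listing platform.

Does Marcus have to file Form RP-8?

Exception (a) requires that the owner is a registered non-profit entity; but Marcus is not a registered non-profit, so (a) is unavailable.
Exception (b) is satisfied on its face — there is no written lease; the cottage is part of the primary residence. However, paragraph (f) must be considered: (f) operates against (b): the space is let for business use. (b) is therefore removed.
Exception (c) requires that the owner holds a current Standing Approval from the Kestril Regulator; but no current Standing Approval is held, so (c) is unavailable.
Exception (d): rent is paid in kind; total rental receipts for the year are $3,980, less than the $4,000 limit — every condition holds. But applying paragraphs (h)–(m): (h) operates against (d): the property is publicly advertised. (i) would limit (h) — the reportable unit count is 76, meeting the 73 threshold — but (j) sets (i) aside: (j) operates against (i): a current General Clearance is held. (k) operates (a current Annual Declaration is held), but is displaced by (l): (l) operates against (k): the qualifying period is 335 days, meeting the 320 days threshold. (m) is not engaged (no current Category 3 Approval is held), so (l) stands. So (d) is unavailable.
Exception (e) does not apply: the baseline figure is 63, short of 69.
None of the exceptions is available; § 42 applies in full.

Yes — Marcus must file Form RP-8.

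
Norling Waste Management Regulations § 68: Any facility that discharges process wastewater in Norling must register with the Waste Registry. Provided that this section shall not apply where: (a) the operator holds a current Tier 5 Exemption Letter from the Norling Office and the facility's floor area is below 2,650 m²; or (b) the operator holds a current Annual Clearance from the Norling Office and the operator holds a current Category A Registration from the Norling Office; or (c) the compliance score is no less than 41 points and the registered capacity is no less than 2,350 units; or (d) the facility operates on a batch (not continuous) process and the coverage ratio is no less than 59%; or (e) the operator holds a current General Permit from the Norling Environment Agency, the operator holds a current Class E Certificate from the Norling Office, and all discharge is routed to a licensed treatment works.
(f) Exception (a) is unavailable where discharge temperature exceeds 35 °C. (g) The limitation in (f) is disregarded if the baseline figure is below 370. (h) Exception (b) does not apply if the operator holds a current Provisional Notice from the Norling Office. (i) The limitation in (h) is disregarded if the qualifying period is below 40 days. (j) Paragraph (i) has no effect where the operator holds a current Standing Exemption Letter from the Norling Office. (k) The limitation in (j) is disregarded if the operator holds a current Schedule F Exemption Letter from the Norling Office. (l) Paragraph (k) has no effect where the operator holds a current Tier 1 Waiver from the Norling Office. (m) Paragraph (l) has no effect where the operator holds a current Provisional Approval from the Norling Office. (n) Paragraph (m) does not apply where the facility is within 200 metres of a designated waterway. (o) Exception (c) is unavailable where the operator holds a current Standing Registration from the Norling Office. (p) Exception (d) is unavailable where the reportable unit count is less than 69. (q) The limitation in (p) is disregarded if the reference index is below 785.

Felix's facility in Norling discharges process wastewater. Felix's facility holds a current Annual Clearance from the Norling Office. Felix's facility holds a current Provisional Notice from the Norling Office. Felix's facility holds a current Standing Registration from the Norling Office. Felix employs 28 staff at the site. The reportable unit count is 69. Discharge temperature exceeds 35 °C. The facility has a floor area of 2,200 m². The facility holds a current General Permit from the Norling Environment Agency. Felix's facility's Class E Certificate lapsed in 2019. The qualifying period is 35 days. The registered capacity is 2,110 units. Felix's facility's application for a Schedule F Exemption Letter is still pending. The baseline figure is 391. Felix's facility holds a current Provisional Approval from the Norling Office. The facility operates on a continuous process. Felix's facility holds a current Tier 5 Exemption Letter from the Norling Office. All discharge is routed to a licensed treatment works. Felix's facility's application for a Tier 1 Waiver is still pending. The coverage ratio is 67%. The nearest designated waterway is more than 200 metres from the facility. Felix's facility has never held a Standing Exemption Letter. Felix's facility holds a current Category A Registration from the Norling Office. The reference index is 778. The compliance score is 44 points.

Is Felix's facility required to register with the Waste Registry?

No — exception (b) applies; Felix's facility is not required to register with the Waste Registry.

Exception (a)'s conditions are all satisfied: a current Tier 5 Exemption Letter is held; the facility's floor area is 2,200 m², below the 2,650 m² limit. Turning to paragraphs (f)–(g): (f) operates against (a): discharge temperature exceeds 35 °C. (g), which would lift (f), does not operate here — the baseline figure is 391, not below 370. Exception (a) does not apply.
Exception (b)'s conditions are all satisfied: a current Annual Clearance is held; a current Category A Registration is held. Applying paragraphs (h)–(n): (h) is triggered (a current Provisional Notice is held), but yields to (i): (i) is engaged — the qualifying period is 35 days, below the 40 days limit. (j), which would lift (i), is inapplicable — no current Standing Exemption Letter is held. Exception (b) stands.
Exception (c) does not apply: the registered capacity is 2,110 units, short of 2,350 units.
Exception (d) does not apply: the facility operates on a continuous process.
Exception (e) fails — there is no Class E Certificate in force.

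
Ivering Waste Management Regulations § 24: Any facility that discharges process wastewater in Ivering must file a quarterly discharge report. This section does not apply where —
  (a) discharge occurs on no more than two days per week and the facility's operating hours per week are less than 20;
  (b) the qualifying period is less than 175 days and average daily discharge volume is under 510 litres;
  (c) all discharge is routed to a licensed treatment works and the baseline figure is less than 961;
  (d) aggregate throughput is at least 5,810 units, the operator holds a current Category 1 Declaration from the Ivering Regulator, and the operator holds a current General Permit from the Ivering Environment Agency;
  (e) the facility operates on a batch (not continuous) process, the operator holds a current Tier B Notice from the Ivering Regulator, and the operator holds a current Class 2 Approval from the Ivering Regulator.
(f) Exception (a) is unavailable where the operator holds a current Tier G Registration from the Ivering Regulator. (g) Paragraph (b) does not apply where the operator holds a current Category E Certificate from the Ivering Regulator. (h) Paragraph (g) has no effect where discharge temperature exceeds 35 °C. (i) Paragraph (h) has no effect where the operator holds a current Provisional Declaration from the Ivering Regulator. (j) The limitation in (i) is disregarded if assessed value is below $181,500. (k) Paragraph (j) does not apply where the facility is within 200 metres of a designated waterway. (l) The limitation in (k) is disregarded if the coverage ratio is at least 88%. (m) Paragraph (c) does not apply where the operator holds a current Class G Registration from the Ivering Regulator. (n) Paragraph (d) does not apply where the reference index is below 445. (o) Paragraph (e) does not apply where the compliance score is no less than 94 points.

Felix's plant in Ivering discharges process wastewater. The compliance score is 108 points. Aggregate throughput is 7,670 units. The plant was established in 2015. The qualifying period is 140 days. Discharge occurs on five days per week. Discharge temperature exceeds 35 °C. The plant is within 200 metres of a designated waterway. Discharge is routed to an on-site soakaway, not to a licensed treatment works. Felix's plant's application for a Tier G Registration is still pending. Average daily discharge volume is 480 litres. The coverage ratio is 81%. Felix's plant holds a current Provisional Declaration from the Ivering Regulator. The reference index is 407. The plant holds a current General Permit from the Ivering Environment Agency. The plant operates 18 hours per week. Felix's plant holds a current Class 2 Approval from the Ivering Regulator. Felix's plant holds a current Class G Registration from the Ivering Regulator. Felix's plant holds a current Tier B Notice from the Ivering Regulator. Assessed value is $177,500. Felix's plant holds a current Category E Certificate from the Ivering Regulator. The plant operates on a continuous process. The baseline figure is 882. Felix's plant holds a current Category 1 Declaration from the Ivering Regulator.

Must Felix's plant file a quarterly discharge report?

Exception (a) requires that discharge occurs on no more than two days per week; but discharge occurs on five days per week, so (a) is unavailable.
Exception (b): the qualifying period is 140 days, less than the 175 days limit; average daily discharge volume is 480 litres, under the 510 litres limit — every condition holds. But applying paragraphs (g)–(l): (g) operates against (b): a current Category E Certificate is held. (h) is engaged (discharge temperature exceeds 35 °C), but yields to (i): (i) applies — a current Provisional Declaration is held. (j) would limit (i) — assessed value is $177,500, below the $181,500 limit — but (k) sets (j) aside: (k) is engaged — the plant is within 200 m of a designated waterway. (l), which would lift (k), is inapplicable — the coverage ratio is 81%, short of 88%. So (b) is unavailable.
Exception (c) requires that all discharge is routed to a licensed treatment works; but discharge is not routed to a licensed treatment works, so (c) is unavailable.
Exception (d) is satisfied on its face — aggregate throughput is 7,670 units, meeting the 5,810 units threshold; a current Category 1 Declaration is held; a current General Permit is held. But applying paragraph (n): (n) is triggered — the reference index is 407, below the 445 limit. So (d) is unavailable.
Exception (e) requires that the facility operates on a batch (not continuous) process; but the facility operates on a continuous process, so (e) is unavailable.
None of the exceptions is available; § 24 applies in full.

Yes — Felix's plant must file a quarterly discharge report.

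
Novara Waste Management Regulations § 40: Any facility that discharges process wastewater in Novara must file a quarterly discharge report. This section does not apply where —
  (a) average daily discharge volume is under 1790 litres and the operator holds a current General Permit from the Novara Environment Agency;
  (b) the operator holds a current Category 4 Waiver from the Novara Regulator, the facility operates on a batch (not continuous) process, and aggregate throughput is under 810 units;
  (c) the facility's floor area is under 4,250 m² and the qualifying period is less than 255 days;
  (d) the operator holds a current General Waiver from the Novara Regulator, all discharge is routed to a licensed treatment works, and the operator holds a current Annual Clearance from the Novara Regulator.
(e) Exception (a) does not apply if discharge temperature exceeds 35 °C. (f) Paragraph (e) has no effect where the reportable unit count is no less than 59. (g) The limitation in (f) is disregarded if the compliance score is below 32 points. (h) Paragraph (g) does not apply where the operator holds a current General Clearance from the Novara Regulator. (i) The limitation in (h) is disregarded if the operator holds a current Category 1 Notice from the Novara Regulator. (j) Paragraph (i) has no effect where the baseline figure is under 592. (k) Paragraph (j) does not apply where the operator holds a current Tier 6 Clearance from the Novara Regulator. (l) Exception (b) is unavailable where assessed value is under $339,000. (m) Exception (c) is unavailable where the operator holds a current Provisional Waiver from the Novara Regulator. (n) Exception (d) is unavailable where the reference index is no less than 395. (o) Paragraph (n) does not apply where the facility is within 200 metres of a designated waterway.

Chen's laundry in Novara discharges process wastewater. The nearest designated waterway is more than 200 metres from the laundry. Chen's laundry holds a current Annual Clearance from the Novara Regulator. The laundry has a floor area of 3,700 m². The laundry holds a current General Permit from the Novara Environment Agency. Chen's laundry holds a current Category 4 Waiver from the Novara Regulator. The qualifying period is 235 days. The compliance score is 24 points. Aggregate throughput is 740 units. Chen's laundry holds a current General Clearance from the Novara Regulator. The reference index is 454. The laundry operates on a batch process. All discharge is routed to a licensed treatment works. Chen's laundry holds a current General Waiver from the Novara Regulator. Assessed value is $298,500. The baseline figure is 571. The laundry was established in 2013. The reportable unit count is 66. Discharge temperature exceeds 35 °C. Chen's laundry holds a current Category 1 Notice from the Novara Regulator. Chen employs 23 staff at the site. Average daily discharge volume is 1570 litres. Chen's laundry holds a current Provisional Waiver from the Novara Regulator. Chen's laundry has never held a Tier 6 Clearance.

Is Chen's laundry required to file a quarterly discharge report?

All of (a)'s requirements are met (average daily discharge volume is 1570 litres, under the 1790 litres limit; a current General Permit is held). Considering the limiting provisions: (e) is engaged (discharge temperature exceeds 35 °C), but is set aside by (f): (f) operates against (e): the reportable unit count is 66, meeting the 59 threshold. (g) applies (the compliance score is 24 points, below the 32 points limit), but is displaced by (h): (h) applies — a current General Clearance is held. (i) is triggered (a current Category 1 Notice is held), but is displaced by (j): (j) operates against (i): the baseline figure is 571, under the 592 limit. (k) does not operate here (there is no Tier 6 Clearance in force), so (j) stands. (a) remains available.
Exception (b)'s conditions are all satisfied: a current Category 4 Waiver is held; the facility operates on a batch process; aggregate throughput is 740 units, under the 810 units limit. Turning to paragraph (l): (l) is triggered — assessed value is $298,500, under the $339,000 limit. So (b) is unavailable.
Exception (c)'s conditions are all satisfied: the facility's floor area is 3,700 m², under the 4,250 m² limit; the qualifying period is 235 days, less than the 255 days limit. But: (m) is triggered — a current Provisional Waiver is held. Exception (c) does not apply.
All of (d)'s requirements are met (a current General Waiver is held; discharge is routed to a licensed treatment works; a current Annual Clearance is held). But applying paragraphs (n)–(o): (n) operates against (d): the reference index is 454, meeting the 395 threshold. (o) is not triggered (the laundry is more than 200 m from any designated waterway), so (n) stands. So (d) is unavailable.

No — exception (a) applies; Chen's laundry is not required to file a quarterly discharge report.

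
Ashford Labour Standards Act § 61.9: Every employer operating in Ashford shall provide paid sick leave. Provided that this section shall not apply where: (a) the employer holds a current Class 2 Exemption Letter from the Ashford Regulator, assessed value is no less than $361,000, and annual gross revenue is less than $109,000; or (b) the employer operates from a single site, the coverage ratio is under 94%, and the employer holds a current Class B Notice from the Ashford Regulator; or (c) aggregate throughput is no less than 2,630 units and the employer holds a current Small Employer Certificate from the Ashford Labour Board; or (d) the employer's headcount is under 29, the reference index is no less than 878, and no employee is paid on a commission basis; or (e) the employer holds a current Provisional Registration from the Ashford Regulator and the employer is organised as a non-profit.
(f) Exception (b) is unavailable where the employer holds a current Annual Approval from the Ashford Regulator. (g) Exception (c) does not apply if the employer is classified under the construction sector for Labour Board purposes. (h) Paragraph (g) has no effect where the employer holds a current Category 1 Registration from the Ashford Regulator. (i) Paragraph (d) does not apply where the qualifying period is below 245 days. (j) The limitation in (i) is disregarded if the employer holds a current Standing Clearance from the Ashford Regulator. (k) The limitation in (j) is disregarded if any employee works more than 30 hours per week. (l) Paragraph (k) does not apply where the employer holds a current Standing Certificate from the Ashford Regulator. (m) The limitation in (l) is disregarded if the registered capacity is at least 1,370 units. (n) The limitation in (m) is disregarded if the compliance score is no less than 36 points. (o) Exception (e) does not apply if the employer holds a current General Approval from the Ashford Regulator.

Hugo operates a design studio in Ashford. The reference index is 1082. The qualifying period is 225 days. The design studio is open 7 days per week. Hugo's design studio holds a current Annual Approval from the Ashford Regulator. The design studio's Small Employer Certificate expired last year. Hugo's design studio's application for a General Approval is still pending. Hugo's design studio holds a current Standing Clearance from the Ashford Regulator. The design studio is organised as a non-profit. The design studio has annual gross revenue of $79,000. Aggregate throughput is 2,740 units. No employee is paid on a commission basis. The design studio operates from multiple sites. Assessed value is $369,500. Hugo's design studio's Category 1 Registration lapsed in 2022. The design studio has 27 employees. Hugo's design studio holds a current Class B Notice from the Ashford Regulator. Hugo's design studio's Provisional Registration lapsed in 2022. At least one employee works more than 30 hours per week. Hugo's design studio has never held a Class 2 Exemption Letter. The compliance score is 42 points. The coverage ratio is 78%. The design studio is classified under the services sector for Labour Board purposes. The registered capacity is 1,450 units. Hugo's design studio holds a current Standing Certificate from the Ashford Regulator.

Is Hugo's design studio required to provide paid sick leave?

No — exception (d) applies; Hugo's design studio is not required to provide paid sick leave.

Exception (a) requires that the employer holds a current Class 2 Exemption Letter from the Ashford Regulator; but the Class 2 Exemption Letter is not current, so (a) is unavailable.
Exception (b) fails — the employer operates from multiple sites.
Exception (c) fails — the Small Employer Certificate has expired.
All of (d)'s requirements are met (the employer's headcount is 27, under the 29 limit; the reference index is 1,082, meeting the 878 threshold; no employee is paid on commission). Applying paragraphs (i)–(n): (i) would limit (d) — the qualifying period is 225 days, below the 245 days limit — but (j) sets (i) aside: (j) operates against (i): a current Standing Clearance is held. (k) would limit (j) — at least one employee exceeds 30 hours/week — but (l) sets (k) aside: (l) operates against (k): a current Standing Certificate is held. (m) would limit (l) — the registered capacity is 1,450 units, meeting the 1,370 units threshold — but (n) sets (m) aside: (n) operates against (m): the compliance score is 42 points, meeting the 36 points threshold. So (d) applies.
Exception (e) does not apply: no current Provisional Registration is held.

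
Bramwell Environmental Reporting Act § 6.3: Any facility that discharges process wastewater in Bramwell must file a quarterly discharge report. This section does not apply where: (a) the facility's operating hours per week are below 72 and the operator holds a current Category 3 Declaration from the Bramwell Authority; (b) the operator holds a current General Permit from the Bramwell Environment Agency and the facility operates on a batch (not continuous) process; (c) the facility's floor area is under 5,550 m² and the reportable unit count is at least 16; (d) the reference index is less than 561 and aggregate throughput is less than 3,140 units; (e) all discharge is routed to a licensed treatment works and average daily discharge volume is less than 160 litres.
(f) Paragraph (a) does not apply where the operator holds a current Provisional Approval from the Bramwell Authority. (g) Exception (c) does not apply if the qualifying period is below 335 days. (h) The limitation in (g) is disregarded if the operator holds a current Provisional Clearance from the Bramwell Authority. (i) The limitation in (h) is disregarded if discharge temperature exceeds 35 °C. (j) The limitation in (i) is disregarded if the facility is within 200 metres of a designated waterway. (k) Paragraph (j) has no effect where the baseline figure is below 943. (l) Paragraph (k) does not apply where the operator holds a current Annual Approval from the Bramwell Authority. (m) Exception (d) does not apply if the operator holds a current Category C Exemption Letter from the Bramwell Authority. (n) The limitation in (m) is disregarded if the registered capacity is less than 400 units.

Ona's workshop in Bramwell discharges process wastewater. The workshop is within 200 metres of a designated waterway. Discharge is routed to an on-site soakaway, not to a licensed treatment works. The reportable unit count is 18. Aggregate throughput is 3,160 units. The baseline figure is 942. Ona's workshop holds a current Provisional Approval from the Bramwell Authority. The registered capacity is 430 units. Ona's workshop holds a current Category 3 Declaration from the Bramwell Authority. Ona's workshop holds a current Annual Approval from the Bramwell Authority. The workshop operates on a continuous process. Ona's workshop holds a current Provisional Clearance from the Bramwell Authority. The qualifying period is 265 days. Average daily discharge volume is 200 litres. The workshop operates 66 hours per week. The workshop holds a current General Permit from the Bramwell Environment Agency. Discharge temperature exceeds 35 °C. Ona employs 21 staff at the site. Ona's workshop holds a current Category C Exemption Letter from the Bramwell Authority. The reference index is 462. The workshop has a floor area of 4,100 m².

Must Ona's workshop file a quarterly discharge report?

No — exception (c) applies; Ona's workshop is not required to file a quarterly discharge report.

Exception (a) is satisfied on its face — the facility's operating hours per week are 66, below the 72 limit; a current Category 3 Declaration is held. However, paragraph (f) must be considered: (f) operates — a current Provisional Approval is held. Exception (a) does not apply.
Exception (b) does not apply: the facility operates on a continuous process.
Exception (c) is satisfied on its face — the facility's floor area is 4,100 m², under the 5,550 m² limit; the reportable unit count is 18, meeting the 16 threshold. Applying paragraphs (g)–(l): (g) would limit (c) — the qualifying period is 265 days, below the 335 days limit — but (h) sets (g) aside: (h) operates against (g): a current Provisional Clearance is held. (i) operates (discharge temperature exceeds 35 °C), but is displaced by (j): (j) is triggered — the workshop is within 200 m of a designated waterway. (k) would limit (j) — the baseline figure is 942, below the 943 limit — but (l) sets (k) aside: (l) operates against (k): a current Annual Approval is held. Exception (c) stands.
Exception (d) requires that aggregate throughput is less than 3,140 units; but aggregate throughput is 3,160 units, not less than 3,140 units, so (d) is unavailable.
Exception (e) requires that all discharge is routed to a licensed treatment works; but discharge is not routed to a licensed treatment works, so (e) is unavailable.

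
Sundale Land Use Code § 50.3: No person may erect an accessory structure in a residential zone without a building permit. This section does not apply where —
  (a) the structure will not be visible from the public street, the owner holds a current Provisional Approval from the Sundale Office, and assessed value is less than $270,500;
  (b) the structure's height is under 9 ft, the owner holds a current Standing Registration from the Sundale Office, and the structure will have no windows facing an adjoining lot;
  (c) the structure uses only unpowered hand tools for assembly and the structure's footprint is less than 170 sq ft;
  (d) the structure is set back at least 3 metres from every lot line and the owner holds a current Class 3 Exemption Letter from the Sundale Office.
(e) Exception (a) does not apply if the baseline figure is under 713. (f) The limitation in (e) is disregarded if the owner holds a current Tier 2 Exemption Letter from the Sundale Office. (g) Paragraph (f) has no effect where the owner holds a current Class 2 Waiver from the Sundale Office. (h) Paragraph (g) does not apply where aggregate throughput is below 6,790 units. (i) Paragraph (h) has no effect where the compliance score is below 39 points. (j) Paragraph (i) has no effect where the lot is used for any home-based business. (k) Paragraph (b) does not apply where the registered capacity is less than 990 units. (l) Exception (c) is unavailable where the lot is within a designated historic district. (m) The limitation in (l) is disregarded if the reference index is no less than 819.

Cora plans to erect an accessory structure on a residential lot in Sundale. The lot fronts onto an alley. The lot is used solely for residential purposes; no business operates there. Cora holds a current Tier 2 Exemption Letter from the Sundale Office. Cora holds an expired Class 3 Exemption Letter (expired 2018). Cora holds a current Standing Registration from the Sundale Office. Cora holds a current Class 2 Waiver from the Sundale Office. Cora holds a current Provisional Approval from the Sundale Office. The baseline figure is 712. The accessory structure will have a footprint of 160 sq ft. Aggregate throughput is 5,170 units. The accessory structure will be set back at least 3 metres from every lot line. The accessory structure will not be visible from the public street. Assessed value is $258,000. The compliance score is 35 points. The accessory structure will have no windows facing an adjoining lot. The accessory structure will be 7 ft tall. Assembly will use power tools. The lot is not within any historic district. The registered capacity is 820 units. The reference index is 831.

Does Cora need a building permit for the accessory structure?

Yes — Cora must obtain a building permit.

Exception (a)'s conditions are all satisfied: the structure will not be visible from the street; a current Provisional Approval is held; assessed value is $258,000, less than the $270,500 limit. However, paragraphs (e)–(j) must be considered: (e) operates against (a): the baseline figure is 712, under the 713 limit. (f) would limit (e) — a current Tier 2 Exemption Letter is held — but (g) sets (f) aside: (g) operates against (f): a current Class 2 Waiver is held. (h) would limit (g) — aggregate throughput is 5,170 units, below the 6,790 units limit — but (i) sets (h) aside: (i) operates — the compliance score is 35 points, below the 39 points limit. (j), which would lift (i), is not triggered — the lot is solely residential. Exception (a) does not apply.
All of (b)'s requirements are met (the structure's height is 7 ft, under the 9 ft limit; a current Standing Registration is held; no windows face an adjoining lot). But applying paragraph (k): (k) applies — the registered capacity is 820 units, less than the 990 units limit. So (b) is unavailable.
Exception (c) does not apply: assembly uses power tools.
Exception (d) fails — the Class 3 Exemption Letter is not current.
No exception displaces § 50.3.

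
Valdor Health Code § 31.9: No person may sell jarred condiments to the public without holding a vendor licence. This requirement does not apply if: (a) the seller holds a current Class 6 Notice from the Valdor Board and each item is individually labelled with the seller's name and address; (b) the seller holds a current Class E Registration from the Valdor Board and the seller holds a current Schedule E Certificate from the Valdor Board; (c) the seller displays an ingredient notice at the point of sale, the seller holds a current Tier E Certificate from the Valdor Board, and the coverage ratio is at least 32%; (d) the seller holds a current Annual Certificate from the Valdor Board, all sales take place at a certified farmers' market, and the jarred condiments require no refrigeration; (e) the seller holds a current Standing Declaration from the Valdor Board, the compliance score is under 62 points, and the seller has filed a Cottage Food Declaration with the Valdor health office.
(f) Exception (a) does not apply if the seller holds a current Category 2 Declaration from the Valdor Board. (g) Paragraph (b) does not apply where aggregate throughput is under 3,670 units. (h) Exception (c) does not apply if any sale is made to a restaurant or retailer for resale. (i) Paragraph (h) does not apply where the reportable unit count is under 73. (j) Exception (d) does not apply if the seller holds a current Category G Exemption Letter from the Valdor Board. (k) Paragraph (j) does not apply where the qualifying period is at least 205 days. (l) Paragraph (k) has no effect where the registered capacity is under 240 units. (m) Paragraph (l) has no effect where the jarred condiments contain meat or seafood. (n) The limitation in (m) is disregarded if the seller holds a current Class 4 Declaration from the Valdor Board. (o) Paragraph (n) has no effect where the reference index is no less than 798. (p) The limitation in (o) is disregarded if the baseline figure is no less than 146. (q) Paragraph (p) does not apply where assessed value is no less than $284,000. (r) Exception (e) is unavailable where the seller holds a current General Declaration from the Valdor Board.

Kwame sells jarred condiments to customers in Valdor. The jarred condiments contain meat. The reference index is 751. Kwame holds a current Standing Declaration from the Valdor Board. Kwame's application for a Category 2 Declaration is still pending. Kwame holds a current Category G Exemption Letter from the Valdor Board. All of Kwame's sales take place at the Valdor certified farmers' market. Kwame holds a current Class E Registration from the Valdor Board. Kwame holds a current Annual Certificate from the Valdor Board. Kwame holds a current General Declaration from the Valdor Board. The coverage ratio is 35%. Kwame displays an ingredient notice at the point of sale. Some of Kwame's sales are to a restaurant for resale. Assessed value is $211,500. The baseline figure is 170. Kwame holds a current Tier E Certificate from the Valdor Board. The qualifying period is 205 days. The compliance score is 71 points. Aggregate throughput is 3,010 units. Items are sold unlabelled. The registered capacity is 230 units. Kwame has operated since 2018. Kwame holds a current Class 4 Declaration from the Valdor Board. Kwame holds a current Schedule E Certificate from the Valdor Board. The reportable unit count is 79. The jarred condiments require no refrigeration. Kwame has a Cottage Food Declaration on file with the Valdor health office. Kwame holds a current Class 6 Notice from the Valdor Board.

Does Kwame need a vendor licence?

Exception (a) fails — items are sold unlabelled.
Exception (b) is satisfied on its face — a current Class E Registration is held; a current Schedule E Certificate is held. However, paragraph (g) must be considered: (g) operates against (b): aggregate throughput is 3,010 units, under the 3,670 units limit. So (b) is unavailable.
Exception (c): an ingredient notice is displayed; a current Tier E Certificate is held; the coverage ratio is 35%, meeting the 32% threshold — every condition holds. Turning to paragraphs (h)–(i): (h) is engaged — some sales are to a restaurant for resale. (i) is not triggered (the reportable unit count is 79, not under 73), so (h) stands. (c) is therefore removed.
Exception (d): a current Annual Certificate is held; all sales are at a certified farmers' market; the jarred condiments are shelf-stable — every condition holds. But: (j) operates against (d): a current Category G Exemption Letter is held. (k) is triggered (the qualifying period is 205 days, meeting the 205 days threshold), but is set aside by (l): (l) operates — the registered capacity is 230 units, under the 240 units limit. (m) would limit (l) — the jarred condiments contain meat — but (n) sets (m) aside: (n) operates against (m): a current Class 4 Declaration is held. (o) is not engaged (the reference index is 751, short of 798), so (n) stands. Exception (d) does not apply.
Exception (e) requires that the compliance score is under 62 points; but the compliance score is 71 points, not under 62 points, so (e) is unavailable.
None of the exceptions is available; § 31.9 applies in full.

Yes — Kwame must hold a vendor licence.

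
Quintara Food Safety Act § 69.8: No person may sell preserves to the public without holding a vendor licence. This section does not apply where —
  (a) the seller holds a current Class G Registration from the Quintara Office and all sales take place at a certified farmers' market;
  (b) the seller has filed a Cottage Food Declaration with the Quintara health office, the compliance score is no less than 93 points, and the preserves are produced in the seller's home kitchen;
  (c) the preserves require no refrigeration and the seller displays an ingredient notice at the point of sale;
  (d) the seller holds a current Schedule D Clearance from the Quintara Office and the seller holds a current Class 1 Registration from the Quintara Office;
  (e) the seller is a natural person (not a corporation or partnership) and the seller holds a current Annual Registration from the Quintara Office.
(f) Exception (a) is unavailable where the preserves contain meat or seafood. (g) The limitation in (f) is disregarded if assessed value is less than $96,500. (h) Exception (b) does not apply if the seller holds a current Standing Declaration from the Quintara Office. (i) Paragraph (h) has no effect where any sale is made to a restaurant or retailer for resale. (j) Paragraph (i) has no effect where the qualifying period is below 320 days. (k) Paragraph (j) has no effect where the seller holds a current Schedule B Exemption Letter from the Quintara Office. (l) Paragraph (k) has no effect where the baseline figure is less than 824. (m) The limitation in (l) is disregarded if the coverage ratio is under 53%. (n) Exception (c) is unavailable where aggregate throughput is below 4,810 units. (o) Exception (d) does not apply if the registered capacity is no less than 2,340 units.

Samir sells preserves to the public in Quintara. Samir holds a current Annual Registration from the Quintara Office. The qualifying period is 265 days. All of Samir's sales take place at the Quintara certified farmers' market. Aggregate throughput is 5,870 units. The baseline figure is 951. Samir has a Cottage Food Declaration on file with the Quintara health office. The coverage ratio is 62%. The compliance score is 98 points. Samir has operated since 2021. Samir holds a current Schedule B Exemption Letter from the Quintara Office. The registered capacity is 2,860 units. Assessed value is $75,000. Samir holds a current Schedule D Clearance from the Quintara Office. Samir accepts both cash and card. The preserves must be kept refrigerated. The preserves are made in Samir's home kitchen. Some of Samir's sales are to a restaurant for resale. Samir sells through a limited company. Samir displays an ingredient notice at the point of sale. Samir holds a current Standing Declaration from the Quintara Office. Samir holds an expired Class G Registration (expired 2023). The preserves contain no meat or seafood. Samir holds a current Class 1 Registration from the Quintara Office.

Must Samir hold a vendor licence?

Exception (a) fails — no current Class G Registration is held.
Exception (b) is satisfied on its face — a Cottage Food Declaration is on file; the compliance score is 98 points, meeting the 93 points threshold; the preserves are home-kitchen produced. Applying paragraphs (h)–(m): (h) operates (a current Standing Declaration is held), but is itself disapplied by (i): (i) is triggered — some sales are to a restaurant for resale. (j) applies (the qualifying period is 265 days, below the 320 days limit), but yields to (k): (k) is engaged — a current Schedule B Exemption Letter is held. (l) is not triggered (the baseline figure is 951, not less than 824), so (k) stands. So (b) applies.
Exception (c) requires that the preserves require no refrigeration; but the preserves require refrigeration, so (c) is unavailable.
All of (d)'s requirements are met (a current Schedule D Clearance is held; a current Class 1 Registration is held). However, paragraph (o) must be considered: (o) is triggered — the registered capacity is 2,860 units, meeting the 2,340 units threshold. Exception (d) does not apply.
Exception (e) does not apply: the seller operates through a limited company.

No — exception (b) applies; Samir is not required to hold a vendor licence.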